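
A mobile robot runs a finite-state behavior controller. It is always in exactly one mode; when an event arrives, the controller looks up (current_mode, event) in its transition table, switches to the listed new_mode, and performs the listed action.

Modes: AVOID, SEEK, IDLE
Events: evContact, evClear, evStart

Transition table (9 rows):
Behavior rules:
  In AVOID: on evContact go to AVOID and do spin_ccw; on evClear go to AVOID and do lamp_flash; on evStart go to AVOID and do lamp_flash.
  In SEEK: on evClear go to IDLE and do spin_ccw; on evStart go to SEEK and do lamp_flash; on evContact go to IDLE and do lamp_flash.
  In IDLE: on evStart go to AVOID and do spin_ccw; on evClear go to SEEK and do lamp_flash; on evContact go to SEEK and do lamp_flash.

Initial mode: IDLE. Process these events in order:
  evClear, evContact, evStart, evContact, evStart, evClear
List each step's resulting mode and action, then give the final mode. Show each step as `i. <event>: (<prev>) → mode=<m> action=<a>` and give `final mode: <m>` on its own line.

1. evClear: (IDLE) → mode=SEEK action=lamp_flash
2. evContact: (SEEK) → mode=IDLE action=lamp_flash
3. evStart: (IDLE) → mode=AVOID action=spin_ccw
4. evContact: (AVOID) → mode=AVOID action=spin_ccw
5. evStart: (AVOID) → mode=AVOID action=lamp_flash
6. evClear: (AVOID) → mode=AVOID action=lamp_flash

final mode: AVOID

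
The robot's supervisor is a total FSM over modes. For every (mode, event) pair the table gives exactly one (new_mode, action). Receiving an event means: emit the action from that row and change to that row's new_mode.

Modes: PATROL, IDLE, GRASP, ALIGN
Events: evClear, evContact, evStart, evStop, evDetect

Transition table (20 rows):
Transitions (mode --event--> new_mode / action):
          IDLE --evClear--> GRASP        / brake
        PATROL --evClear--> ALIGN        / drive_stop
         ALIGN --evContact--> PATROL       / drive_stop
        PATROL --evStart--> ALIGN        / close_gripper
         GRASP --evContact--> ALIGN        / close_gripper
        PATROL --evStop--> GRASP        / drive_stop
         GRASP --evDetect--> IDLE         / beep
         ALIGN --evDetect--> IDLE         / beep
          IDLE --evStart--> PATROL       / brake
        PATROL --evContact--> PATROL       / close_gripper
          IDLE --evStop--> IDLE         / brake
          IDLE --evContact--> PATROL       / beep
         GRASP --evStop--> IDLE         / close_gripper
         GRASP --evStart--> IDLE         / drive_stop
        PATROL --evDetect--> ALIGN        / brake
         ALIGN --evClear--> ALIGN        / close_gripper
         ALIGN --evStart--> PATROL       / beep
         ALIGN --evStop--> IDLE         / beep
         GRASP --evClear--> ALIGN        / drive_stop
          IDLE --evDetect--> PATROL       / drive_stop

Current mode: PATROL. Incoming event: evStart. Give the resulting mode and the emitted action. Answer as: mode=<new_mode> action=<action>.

current mode = PATROL; filter table to that mode:
  (PATROL, evClear) → (ALIGN, drive_stop)
  (PATROL, evStart) → (ALIGN, close_gripper)  ← event matches
  (PATROL, evStop) → (GRASP, drive_stop)
  (PATROL, evContact) → (PATROL, close_gripper)
  (PATROL, evDetect) → (ALIGN, brake)
event = evStart selects (ALIGN, close_gripper)

mode=ALIGN action=close_gripper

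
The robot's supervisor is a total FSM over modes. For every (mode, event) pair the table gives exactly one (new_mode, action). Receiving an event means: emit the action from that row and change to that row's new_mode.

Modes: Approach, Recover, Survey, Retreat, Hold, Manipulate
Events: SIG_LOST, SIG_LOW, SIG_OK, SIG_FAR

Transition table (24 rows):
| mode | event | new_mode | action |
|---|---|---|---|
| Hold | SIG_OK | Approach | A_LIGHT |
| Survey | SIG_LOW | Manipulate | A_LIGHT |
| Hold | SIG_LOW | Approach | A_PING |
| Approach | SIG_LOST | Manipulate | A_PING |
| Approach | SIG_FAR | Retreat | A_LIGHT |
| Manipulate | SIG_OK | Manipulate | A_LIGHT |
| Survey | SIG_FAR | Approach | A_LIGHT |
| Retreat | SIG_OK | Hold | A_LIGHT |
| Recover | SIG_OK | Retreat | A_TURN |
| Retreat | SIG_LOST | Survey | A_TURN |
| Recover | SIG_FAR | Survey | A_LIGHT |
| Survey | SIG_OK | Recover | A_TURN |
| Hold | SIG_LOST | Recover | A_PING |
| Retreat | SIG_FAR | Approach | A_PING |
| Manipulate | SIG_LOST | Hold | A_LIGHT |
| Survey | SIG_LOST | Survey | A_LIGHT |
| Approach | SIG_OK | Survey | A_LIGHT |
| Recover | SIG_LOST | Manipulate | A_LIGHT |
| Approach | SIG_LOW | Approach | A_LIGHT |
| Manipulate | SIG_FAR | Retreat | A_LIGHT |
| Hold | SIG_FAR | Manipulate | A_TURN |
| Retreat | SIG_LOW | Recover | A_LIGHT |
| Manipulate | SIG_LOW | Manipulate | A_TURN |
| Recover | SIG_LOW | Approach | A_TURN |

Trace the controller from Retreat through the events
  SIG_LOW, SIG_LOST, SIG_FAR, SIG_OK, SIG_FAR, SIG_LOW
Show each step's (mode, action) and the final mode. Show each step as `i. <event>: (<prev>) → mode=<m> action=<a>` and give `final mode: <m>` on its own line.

1. SIG_LOW: (Retreat) → mode=Recover action=A_LIGHT
2. SIG_LOST: (Recover) → mode=Manipulate action=A_LIGHT
3. SIG_FAR: (Manipulate) → mode=Retreat action=A_LIGHT
4. SIG_OK: (Retreat) → mode=Hold action=A_LIGHT
5. SIG_FAR: (Hold) → mode=Manipulate action=A_TURN
6. SIG_LOW: (Manipulate) → mode=Manipulate action=A_TURN

final mode: Manipulate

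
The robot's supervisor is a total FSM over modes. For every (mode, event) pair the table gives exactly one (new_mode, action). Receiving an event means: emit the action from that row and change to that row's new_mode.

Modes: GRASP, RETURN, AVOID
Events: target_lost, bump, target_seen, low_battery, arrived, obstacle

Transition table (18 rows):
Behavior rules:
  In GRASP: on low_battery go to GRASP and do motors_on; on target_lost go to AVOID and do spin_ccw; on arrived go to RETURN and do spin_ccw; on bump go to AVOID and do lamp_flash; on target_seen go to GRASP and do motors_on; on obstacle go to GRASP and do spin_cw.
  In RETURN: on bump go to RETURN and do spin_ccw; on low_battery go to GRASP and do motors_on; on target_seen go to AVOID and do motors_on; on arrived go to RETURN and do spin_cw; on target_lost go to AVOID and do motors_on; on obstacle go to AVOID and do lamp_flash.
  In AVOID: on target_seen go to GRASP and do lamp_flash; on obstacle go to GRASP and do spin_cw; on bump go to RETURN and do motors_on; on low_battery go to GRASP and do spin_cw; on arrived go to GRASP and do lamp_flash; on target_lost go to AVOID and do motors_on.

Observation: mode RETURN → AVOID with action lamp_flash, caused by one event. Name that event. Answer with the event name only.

obstacle

try target_lost: (RETURN, target_lost) → (AVOID, motors_on)
try bump: (RETURN, bump) → (RETURN, spin_ccw)
try target_seen: (RETURN, target_seen) → (AVOID, motors_on)
try low_battery: (RETURN, low_battery) → (GRASP, motors_on)
try arrived: (RETURN, arrived) → (RETURN, spin_cw)
try obstacle: (RETURN, obstacle) → (AVOID, lamp_flash)  ← matches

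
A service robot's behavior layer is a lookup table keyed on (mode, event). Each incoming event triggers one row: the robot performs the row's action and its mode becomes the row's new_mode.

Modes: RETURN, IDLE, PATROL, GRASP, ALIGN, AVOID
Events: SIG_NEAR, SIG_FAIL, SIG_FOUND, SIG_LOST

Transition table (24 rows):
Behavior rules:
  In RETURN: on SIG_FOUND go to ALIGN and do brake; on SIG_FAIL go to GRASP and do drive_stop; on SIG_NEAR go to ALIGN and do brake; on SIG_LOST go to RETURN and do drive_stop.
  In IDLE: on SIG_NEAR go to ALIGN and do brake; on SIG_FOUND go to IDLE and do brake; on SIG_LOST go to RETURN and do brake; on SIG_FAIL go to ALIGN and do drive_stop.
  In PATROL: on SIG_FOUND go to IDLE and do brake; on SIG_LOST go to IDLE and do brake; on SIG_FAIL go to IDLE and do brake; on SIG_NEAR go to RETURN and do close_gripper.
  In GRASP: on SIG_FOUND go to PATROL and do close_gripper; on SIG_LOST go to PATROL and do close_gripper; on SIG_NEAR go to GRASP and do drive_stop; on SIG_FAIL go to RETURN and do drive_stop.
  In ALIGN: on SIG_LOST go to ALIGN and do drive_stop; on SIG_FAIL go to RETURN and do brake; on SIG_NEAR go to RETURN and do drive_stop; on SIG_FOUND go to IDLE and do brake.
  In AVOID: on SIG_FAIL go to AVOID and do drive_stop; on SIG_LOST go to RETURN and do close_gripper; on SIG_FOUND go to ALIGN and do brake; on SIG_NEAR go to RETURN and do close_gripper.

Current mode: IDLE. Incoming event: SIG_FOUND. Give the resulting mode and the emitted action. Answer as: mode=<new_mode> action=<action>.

current mode = IDLE; filter table to that mode:
  (IDLE, SIG_NEAR) → (ALIGN, brake)
  (IDLE, SIG_FOUND) → (IDLE, brake)  ← event matches
  (IDLE, SIG_LOST) → (RETURN, brake)
  (IDLE, SIG_FAIL) → (ALIGN, drive_stop)
event = SIG_FOUND selects (IDLE, brake)

mode=IDLE action=brake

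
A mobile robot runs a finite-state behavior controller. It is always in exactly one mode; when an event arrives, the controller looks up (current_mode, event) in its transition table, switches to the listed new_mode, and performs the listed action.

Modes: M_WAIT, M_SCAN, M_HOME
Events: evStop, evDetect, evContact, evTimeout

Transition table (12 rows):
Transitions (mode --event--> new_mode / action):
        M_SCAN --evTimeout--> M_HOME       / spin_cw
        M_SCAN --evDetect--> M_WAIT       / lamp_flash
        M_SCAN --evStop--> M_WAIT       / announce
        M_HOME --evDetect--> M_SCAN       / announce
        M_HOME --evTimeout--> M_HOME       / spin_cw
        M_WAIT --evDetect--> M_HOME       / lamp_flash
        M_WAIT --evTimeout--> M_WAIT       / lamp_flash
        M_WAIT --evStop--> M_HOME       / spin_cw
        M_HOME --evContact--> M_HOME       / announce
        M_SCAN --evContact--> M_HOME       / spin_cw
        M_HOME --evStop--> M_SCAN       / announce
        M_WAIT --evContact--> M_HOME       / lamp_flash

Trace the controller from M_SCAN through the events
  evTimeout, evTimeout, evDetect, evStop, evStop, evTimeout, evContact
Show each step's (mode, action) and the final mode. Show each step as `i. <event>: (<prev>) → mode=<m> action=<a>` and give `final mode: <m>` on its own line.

1. evTimeout: (M_SCAN) → mode=M_HOME action=spin_cw
2. evTimeout: (M_HOME) → mode=M_HOME action=spin_cw
3. evDetect: (M_HOME) → mode=M_SCAN action=announce
4. evStop: (M_SCAN) → mode=M_WAIT action=announce
5. evStop: (M_WAIT) → mode=M_HOME action=spin_cw
6. evTimeout: (M_HOME) → mode=M_HOME action=spin_cw
7. evContact: (M_HOME) → mode=M_HOME action=announce

final mode: M_HOME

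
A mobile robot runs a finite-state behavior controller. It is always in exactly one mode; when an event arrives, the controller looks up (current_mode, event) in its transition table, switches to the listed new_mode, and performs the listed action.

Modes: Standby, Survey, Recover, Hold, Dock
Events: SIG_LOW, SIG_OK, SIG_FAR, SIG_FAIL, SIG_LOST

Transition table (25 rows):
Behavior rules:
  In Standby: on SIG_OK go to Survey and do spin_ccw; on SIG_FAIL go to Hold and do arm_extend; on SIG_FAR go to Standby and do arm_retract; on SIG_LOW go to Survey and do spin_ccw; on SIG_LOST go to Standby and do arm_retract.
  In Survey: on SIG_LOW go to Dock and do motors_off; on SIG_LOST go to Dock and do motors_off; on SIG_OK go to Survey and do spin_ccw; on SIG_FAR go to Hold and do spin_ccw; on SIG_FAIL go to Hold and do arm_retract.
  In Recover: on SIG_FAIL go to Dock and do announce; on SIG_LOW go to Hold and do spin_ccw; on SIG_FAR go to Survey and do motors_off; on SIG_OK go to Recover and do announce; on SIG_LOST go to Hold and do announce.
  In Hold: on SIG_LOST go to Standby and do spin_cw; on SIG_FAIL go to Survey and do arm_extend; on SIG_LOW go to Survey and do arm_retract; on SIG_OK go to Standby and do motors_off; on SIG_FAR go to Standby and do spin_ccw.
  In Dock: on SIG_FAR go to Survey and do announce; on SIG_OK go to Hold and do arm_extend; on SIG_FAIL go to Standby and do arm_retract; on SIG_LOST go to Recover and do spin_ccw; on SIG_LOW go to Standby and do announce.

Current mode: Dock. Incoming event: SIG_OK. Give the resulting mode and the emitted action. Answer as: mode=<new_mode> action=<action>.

current mode = Dock; filter table to that mode:
  (Dock, SIG_FAR) → (Survey, announce)
  (Dock, SIG_OK) → (Hold, arm_extend)  ← event matches
  (Dock, SIG_FAIL) → (Standby, arm_retract)
  (Dock, SIG_LOST) → (Recover, spin_ccw)
  (Dock, SIG_LOW) → (Standby, announce)
event = SIG_OK selects (Hold, arm_extend)

mode=Hold action=arm_extend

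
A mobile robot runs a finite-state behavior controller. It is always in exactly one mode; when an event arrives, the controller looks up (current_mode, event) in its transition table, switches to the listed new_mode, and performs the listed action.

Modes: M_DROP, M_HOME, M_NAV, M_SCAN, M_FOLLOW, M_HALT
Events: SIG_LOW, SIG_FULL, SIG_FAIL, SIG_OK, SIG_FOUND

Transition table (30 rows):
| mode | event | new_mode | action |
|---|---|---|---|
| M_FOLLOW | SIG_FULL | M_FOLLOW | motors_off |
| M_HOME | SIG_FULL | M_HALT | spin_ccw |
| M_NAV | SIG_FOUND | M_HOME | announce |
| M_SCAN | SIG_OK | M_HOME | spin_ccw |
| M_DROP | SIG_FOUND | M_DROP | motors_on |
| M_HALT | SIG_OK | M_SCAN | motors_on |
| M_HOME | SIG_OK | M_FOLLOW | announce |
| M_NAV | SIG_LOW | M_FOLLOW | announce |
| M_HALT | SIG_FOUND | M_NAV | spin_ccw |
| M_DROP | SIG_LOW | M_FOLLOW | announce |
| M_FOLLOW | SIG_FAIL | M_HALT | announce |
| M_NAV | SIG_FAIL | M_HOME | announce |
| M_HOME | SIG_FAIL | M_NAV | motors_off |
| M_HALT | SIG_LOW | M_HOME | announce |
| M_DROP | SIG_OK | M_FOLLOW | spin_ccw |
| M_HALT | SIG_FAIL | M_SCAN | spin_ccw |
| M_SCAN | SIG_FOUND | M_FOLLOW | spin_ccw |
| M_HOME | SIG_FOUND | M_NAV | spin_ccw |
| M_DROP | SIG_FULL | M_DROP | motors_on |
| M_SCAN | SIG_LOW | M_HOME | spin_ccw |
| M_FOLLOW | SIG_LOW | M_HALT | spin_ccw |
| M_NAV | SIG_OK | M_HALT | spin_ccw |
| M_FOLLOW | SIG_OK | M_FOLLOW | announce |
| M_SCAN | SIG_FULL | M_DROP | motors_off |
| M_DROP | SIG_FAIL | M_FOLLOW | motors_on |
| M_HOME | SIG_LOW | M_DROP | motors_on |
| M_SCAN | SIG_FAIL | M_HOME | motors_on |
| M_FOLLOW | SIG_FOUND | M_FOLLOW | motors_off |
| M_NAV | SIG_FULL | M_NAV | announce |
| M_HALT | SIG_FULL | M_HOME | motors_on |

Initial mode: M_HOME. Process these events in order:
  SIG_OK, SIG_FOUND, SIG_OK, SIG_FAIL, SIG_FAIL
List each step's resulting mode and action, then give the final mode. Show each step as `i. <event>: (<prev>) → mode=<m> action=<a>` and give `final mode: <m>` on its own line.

1. SIG_OK: (M_HOME) → mode=M_FOLLOW action=announce
2. SIG_FOUND: (M_FOLLOW) → mode=M_FOLLOW action=motors_off
3. SIG_OK: (M_FOLLOW) → mode=M_FOLLOW action=announce
4. SIG_FAIL: (M_FOLLOW) → mode=M_HALT action=announce
5. SIG_FAIL: (M_HALT) → mode=M_SCAN action=spin_ccw

final mode: M_SCAN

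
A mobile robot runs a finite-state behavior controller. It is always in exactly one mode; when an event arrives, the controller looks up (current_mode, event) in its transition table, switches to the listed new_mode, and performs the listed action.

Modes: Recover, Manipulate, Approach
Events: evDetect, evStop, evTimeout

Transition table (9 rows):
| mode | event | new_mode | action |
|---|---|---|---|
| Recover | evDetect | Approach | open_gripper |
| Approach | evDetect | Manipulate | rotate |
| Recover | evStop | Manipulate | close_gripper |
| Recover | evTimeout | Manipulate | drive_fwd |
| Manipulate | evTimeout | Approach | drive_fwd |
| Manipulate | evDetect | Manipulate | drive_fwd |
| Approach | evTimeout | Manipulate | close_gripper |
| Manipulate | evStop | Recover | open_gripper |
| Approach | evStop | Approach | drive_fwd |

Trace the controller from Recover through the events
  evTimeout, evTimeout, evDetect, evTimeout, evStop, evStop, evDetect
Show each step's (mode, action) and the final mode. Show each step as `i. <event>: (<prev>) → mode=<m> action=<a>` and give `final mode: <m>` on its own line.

1. evTimeout: (Recover) → mode=Manipulate action=drive_fwd
2. evTimeout: (Manipulate) → mode=Approach action=drive_fwd
3. evDetect: (Approach) → mode=Manipulate action=rotate
4. evTimeout: (Manipulate) → mode=Approach action=drive_fwd
5. evStop: (Approach) → mode=Approach action=drive_fwd
6. evStop: (Approach) → mode=Approach action=drive_fwd
7. evDetect: (Approach) → mode=Manipulate action=rotate

final mode: Manipulate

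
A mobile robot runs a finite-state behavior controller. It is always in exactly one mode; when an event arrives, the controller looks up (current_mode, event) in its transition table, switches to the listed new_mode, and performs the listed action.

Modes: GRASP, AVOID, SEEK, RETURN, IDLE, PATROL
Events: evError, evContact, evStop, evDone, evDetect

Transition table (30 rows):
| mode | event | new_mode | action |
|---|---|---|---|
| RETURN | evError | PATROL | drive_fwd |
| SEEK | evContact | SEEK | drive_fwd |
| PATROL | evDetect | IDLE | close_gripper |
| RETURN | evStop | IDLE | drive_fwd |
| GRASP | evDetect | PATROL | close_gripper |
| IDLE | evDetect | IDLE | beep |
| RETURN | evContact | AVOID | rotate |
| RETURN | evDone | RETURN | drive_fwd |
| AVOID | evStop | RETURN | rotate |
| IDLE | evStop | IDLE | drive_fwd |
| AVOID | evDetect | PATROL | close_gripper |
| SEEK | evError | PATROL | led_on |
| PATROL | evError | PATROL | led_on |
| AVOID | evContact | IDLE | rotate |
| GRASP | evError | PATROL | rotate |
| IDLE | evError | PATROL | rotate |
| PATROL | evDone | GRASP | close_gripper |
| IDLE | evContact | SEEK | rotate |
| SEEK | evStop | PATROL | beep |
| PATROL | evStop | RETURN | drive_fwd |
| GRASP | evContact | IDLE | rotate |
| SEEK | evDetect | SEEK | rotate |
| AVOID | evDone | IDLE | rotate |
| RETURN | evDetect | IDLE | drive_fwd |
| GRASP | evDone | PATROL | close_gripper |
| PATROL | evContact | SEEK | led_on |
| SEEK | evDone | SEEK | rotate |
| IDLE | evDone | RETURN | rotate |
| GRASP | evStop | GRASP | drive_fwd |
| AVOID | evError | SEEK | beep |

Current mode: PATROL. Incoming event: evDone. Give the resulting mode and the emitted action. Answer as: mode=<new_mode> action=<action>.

mode=GRASP action=close_gripper

current mode = PATROL; filter table to that mode:
  (PATROL, evDetect) → (IDLE, close_gripper)
  (PATROL, evError) → (PATROL, led_on)
  (PATROL, evDone) → (GRASP, close_gripper)  ← event matches
  (PATROL, evStop) → (RETURN, drive_fwd)
  (PATROL, evContact) → (SEEK, led_on)
event = evDone selects (GRASP, close_gripper)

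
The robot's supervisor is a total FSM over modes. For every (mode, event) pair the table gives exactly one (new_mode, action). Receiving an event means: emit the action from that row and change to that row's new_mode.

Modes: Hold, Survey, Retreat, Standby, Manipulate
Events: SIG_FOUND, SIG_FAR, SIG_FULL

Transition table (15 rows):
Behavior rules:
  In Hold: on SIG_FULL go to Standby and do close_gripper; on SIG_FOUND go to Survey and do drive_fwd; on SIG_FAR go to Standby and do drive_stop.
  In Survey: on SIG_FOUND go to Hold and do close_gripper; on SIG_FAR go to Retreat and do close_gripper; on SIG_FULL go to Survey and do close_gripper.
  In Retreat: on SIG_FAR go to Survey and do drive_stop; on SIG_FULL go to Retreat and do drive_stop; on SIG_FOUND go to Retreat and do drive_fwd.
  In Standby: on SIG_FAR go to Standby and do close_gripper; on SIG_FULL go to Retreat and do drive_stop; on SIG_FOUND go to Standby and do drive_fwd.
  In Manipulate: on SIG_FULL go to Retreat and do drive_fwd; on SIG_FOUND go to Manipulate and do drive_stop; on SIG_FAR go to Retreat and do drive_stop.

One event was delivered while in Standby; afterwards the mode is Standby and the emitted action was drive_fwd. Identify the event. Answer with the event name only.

try SIG_FOUND: (Standby, SIG_FOUND) → (Standby, drive_fwd)  ← matches
try SIG_FAR: (Standby, SIG_FAR) → (Standby, close_gripper)
try SIG_FULL: (Standby, SIG_FULL) → (Retreat, drive_stop)

SIG_FOUND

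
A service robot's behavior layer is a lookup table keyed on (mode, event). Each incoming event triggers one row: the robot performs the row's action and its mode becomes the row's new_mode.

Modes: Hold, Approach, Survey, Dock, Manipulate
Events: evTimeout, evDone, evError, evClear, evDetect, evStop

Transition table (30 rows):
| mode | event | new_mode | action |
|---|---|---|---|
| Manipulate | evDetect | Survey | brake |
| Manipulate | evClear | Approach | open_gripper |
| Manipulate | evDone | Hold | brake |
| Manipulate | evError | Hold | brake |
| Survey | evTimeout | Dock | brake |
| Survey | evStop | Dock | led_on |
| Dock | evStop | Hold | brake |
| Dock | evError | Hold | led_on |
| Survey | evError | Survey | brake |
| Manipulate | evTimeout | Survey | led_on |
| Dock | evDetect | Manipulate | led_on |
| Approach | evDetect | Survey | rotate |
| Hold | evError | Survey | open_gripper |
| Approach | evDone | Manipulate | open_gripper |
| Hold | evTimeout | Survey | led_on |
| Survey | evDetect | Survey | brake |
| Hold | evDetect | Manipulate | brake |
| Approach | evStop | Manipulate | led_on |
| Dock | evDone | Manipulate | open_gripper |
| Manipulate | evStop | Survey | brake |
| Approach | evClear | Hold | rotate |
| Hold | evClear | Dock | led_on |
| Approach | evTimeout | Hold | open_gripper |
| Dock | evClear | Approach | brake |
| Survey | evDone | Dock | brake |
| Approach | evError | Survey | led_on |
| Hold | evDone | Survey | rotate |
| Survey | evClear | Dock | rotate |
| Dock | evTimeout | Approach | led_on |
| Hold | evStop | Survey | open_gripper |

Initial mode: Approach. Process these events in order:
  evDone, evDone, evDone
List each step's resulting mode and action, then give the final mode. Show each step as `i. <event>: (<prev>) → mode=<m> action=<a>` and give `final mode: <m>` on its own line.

final mode: Survey

1. evDone: (Approach) → mode=Manipulate action=open_gripper
2. evDone: (Manipulate) → mode=Hold action=brake
3. evDone: (Hold) → mode=Survey action=rotate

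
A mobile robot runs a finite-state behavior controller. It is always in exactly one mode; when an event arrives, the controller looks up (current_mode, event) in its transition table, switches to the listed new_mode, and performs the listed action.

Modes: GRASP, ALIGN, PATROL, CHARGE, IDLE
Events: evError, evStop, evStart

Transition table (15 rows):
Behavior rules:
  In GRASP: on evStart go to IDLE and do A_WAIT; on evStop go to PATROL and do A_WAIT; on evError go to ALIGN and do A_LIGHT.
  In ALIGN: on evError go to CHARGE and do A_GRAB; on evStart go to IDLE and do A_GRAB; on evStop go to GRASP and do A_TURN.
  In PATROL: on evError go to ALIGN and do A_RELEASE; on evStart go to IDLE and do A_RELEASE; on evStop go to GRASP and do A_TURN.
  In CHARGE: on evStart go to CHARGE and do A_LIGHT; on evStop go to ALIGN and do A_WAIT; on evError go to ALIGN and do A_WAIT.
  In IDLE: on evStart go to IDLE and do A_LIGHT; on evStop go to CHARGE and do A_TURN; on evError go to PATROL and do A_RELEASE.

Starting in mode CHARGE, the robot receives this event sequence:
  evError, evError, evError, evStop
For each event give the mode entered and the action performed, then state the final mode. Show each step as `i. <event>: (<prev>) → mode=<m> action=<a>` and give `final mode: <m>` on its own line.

final mode: GRASP

1. evError: (CHARGE) → mode=ALIGN action=A_WAIT
2. evError: (ALIGN) → mode=CHARGE action=A_GRAB
3. evError: (CHARGE) → mode=ALIGN action=A_WAIT
4. evStop: (ALIGN) → mode=GRASP action=A_TURN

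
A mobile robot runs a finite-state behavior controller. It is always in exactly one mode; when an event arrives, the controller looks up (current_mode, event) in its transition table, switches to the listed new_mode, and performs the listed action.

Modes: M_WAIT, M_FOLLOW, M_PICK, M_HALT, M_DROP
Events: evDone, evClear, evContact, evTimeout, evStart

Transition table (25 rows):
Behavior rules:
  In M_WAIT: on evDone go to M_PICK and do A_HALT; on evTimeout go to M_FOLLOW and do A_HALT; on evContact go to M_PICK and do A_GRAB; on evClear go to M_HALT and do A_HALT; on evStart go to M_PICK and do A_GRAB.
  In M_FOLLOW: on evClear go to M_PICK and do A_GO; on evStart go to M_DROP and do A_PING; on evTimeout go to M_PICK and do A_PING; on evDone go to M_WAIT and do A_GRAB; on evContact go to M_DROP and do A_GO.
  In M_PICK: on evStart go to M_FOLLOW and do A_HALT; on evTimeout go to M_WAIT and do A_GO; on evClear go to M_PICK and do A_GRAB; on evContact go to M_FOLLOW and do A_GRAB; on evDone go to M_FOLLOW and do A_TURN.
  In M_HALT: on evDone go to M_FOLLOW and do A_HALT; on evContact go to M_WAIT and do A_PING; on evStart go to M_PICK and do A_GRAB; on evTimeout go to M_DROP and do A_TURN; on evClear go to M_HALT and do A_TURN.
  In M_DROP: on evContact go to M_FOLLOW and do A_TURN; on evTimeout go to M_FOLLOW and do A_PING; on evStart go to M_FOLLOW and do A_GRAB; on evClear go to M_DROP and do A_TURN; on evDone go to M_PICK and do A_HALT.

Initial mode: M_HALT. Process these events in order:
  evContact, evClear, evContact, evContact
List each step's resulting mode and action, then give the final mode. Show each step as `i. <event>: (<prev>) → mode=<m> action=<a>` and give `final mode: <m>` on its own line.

final mode: M_PICK

1. evContact: (M_HALT) → mode=M_WAIT action=A_PING
2. evClear: (M_WAIT) → mode=M_HALT action=A_HALT
3. evContact: (M_HALT) → mode=M_WAIT action=A_PING
4. evContact: (M_WAIT) → mode=M_PICK action=A_GRAB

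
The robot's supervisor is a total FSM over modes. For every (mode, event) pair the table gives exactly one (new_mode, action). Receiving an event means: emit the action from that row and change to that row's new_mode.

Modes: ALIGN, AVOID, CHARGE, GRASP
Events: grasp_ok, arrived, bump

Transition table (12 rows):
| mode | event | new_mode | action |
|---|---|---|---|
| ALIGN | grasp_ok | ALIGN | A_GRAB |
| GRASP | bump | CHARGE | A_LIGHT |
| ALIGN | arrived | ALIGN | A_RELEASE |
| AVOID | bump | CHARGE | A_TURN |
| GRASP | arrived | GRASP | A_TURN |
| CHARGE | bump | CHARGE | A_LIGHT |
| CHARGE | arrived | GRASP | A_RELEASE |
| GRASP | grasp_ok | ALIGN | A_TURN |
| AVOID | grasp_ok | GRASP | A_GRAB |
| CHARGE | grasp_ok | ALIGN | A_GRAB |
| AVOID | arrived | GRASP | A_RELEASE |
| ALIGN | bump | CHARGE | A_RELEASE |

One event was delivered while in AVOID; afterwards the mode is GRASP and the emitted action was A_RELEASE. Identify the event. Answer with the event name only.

arrived

try grasp_ok: (AVOID, grasp_ok) → (GRASP, A_GRAB)
try arrived: (AVOID, arrived) → (GRASP, A_RELEASE)  ← matches
try bump: (AVOID, bump) → (CHARGE, A_TURN)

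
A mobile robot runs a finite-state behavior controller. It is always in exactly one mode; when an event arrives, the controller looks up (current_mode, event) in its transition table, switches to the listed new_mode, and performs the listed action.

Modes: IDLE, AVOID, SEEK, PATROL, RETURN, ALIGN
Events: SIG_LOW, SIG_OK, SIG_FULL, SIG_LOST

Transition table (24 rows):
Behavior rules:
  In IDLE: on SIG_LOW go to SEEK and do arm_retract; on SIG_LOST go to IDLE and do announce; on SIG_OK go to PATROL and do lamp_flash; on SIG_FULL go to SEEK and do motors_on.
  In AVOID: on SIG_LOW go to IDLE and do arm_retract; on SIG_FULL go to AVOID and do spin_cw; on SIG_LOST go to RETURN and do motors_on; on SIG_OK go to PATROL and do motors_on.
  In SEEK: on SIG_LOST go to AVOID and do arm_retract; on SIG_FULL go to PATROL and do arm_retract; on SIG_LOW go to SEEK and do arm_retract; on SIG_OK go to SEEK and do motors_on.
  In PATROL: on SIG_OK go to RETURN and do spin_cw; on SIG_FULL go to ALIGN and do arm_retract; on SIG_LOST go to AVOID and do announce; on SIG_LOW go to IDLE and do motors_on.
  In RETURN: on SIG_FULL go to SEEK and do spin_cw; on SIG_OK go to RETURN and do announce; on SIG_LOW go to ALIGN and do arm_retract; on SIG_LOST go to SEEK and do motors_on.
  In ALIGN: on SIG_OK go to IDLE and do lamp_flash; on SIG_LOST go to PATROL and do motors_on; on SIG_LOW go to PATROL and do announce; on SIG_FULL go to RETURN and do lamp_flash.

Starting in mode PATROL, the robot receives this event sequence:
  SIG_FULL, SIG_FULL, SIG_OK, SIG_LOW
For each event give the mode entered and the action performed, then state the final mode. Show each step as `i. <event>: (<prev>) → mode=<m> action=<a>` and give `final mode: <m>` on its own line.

1. SIG_FULL: (PATROL) → mode=ALIGN action=arm_retract
2. SIG_FULL: (ALIGN) → mode=RETURN action=lamp_flash
3. SIG_OK: (RETURN) → mode=RETURN action=announce
4. SIG_LOW: (RETURN) → mode=ALIGN action=arm_retract

final mode: ALIGN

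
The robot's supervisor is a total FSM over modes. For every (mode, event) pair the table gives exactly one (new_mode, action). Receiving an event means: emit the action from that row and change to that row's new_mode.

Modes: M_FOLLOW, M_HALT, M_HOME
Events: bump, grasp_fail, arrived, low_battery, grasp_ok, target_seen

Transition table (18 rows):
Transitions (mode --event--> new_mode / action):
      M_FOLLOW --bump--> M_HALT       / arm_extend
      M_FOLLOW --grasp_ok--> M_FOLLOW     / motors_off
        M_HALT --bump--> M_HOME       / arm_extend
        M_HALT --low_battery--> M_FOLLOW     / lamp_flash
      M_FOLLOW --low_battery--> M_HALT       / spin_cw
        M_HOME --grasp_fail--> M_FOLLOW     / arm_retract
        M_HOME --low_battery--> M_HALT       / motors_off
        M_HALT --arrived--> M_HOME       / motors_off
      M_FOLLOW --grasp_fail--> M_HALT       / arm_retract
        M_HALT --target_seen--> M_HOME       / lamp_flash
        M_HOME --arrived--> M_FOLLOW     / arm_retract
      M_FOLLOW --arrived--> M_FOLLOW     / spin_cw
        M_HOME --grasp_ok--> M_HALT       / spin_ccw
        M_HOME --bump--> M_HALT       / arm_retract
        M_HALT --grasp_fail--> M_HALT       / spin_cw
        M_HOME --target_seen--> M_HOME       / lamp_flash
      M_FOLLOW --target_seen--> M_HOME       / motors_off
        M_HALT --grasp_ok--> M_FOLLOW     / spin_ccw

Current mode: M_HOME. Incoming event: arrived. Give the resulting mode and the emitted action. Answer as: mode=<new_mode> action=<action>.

current mode = M_HOME; filter table to that mode:
  (M_HOME, grasp_fail) → (M_FOLLOW, arm_retract)
  (M_HOME, low_battery) → (M_HALT, motors_off)
  (M_HOME, arrived) → (M_FOLLOW, arm_retract)  ← event matches
  (M_HOME, grasp_ok) → (M_HALT, spin_ccw)
  (M_HOME, bump) → (M_HALT, arm_retract)
  (M_HOME, target_seen) → (M_HOME, lamp_flash)
event = arrived selects (M_FOLLOW, arm_retract)

mode=M_FOLLOW action=arm_retract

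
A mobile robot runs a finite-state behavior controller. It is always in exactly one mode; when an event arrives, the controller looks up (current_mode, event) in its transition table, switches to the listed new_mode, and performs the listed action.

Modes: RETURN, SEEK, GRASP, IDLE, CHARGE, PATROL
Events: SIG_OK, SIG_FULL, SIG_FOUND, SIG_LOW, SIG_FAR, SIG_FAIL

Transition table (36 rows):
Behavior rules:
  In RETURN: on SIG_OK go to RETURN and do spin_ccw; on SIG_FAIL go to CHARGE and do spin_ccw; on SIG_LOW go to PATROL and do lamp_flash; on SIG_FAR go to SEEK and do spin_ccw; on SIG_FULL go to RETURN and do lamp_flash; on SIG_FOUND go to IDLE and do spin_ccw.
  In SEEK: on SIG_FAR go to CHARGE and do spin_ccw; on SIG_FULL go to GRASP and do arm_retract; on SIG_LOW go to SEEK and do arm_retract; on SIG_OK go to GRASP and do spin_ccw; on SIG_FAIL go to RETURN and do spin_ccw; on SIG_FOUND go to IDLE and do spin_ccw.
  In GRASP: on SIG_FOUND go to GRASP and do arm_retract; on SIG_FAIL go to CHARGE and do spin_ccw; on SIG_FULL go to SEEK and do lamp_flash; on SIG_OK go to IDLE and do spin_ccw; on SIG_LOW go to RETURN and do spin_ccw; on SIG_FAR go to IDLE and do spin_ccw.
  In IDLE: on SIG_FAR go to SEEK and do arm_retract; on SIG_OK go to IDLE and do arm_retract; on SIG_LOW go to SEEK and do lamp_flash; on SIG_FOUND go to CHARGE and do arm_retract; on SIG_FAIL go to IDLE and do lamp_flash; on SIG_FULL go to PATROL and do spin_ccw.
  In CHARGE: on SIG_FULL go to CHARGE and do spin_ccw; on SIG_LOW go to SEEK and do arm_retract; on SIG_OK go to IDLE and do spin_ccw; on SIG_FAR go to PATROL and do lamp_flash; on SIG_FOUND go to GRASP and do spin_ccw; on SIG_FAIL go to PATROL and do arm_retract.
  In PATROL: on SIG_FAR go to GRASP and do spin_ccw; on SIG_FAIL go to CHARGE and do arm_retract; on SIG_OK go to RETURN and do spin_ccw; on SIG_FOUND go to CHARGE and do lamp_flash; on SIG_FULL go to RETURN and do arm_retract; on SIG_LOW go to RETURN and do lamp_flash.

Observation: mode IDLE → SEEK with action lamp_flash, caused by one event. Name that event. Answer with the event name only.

SIG_LOW

try SIG_OK: (IDLE, SIG_OK) → (IDLE, arm_retract)
try SIG_FULL: (IDLE, SIG_FULL) → (PATROL, spin_ccw)
try SIG_FOUND: (IDLE, SIG_FOUND) → (CHARGE, arm_retract)
try SIG_LOW: (IDLE, SIG_LOW) → (SEEK, lamp_flash)  ← matches
try SIG_FAR: (IDLE, SIG_FAR) → (SEEK, arm_retract)
try SIG_FAIL: (IDLE, SIG_FAIL) → (IDLE, lamp_flash)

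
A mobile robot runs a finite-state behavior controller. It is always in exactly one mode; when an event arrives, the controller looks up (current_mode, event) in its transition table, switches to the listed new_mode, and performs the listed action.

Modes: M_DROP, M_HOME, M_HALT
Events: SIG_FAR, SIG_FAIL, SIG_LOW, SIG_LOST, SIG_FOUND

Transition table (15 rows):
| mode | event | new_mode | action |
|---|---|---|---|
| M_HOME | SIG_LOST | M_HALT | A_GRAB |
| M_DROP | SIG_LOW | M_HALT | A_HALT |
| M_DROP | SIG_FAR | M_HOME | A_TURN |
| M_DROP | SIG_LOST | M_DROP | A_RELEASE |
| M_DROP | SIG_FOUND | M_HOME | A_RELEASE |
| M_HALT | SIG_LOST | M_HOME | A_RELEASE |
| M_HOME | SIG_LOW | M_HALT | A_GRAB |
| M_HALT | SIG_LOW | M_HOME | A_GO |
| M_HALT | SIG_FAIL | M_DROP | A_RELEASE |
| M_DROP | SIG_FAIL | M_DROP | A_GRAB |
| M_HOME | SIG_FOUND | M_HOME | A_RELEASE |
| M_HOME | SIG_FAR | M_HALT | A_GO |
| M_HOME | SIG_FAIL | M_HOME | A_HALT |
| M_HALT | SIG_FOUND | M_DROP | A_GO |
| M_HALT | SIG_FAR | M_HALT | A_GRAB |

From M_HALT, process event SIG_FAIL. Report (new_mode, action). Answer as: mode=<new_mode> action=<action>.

mode=M_DROP action=A_RELEASE

current mode = M_HALT; filter table to that mode:
  (M_HALT, SIG_LOST) → (M_HOME, A_RELEASE)
  (M_HALT, SIG_LOW) → (M_HOME, A_GO)
  (M_HALT, SIG_FAIL) → (M_DROP, A_RELEASE)  ← event matches
  (M_HALT, SIG_FOUND) → (M_DROP, A_GO)
  (M_HALT, SIG_FAR) → (M_HALT, A_GRAB)
event = SIG_FAIL selects (M_DROP, A_RELEASE)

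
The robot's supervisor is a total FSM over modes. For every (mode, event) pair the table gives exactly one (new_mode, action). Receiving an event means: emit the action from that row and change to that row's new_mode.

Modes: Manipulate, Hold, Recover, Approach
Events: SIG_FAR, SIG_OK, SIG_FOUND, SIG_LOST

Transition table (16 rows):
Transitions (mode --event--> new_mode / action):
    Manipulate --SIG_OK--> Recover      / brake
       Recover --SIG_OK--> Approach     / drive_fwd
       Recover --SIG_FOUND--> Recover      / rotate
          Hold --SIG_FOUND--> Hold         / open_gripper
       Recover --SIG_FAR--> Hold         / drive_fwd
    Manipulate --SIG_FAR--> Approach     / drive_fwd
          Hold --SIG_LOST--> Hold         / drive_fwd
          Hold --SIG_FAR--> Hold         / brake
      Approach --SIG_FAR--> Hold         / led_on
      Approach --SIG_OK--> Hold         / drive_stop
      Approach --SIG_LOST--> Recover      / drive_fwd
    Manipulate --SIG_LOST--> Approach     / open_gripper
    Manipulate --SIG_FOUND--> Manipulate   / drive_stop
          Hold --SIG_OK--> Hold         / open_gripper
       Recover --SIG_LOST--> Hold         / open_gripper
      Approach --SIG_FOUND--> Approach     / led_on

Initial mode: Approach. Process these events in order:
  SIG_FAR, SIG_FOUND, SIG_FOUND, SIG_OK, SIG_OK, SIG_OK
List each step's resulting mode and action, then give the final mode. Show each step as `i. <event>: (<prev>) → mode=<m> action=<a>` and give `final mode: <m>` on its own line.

final mode: Hold

1. SIG_FAR: (Approach) → mode=Hold action=led_on
2. SIG_FOUND: (Hold) → mode=Hold action=open_gripper
3. SIG_FOUND: (Hold) → mode=Hold action=open_gripper
4. SIG_OK: (Hold) → mode=Hold action=open_gripper
5. SIG_OK: (Hold) → mode=Hold action=open_gripper
6. SIG_OK: (Hold) → mode=Hold action=open_gripper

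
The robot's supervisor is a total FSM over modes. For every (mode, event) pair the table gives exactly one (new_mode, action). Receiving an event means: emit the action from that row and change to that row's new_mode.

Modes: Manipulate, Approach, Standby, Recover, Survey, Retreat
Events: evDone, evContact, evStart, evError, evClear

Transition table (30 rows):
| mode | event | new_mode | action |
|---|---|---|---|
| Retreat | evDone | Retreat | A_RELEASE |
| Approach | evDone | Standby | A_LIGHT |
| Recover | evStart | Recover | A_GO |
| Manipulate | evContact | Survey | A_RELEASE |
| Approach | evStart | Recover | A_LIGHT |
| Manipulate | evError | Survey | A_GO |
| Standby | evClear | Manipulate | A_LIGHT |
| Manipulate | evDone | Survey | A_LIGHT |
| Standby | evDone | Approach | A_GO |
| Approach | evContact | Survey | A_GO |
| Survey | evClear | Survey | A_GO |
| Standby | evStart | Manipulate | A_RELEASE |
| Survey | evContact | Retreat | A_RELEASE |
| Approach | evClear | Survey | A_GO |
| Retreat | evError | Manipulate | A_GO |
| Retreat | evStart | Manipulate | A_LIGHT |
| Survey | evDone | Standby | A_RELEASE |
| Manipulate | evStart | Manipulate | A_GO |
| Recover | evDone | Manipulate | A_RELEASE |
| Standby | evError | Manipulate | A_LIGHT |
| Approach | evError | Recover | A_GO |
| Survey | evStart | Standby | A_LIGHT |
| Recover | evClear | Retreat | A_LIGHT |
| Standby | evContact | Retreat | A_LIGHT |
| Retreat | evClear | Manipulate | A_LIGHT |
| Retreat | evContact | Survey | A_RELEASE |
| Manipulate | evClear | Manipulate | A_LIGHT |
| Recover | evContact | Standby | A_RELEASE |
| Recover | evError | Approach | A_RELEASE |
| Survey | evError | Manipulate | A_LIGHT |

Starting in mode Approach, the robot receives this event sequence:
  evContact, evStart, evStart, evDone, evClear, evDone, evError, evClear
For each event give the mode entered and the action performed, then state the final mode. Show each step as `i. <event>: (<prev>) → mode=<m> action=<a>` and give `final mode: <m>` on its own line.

final mode: Manipulate

1. evContact: (Approach) → mode=Survey action=A_GO
2. evStart: (Survey) → mode=Standby action=A_LIGHT
3. evStart: (Standby) → mode=Manipulate action=A_RELEASE
4. evDone: (Manipulate) → mode=Survey action=A_LIGHT
5. evClear: (Survey) → mode=Survey action=A_GO
6. evDone: (Survey) → mode=Standby action=A_RELEASE
7. evError: (Standby) → mode=Manipulate action=A_LIGHT
8. evClear: (Manipulate) → mode=Manipulate action=A_LIGHT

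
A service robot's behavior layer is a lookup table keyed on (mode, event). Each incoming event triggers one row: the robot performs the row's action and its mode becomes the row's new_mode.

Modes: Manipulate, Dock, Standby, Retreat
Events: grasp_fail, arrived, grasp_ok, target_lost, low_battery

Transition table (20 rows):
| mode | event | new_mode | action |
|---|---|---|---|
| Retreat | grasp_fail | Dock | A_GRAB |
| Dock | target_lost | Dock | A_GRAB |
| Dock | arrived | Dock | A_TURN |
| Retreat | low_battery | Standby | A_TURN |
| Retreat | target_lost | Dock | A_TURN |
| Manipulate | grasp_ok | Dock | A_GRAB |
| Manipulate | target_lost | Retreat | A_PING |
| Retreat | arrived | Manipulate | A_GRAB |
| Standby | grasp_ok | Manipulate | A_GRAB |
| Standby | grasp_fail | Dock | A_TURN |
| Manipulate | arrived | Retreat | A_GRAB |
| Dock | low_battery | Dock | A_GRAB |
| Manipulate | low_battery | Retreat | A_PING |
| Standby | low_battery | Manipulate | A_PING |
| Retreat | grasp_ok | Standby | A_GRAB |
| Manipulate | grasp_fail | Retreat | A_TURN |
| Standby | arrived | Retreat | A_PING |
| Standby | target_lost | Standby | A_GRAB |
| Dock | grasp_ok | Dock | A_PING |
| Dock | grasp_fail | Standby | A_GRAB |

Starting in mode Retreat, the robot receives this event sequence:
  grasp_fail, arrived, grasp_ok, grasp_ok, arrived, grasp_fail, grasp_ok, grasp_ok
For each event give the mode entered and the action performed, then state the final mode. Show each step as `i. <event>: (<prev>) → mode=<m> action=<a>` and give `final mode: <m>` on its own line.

1. grasp_fail: (Retreat) → mode=Dock action=A_GRAB
2. arrived: (Dock) → mode=Dock action=A_TURN
3. grasp_ok: (Dock) → mode=Dock action=A_PING
4. grasp_ok: (Dock) → mode=Dock action=A_PING
5. arrived: (Dock) → mode=Dock action=A_TURN
6. grasp_fail: (Dock) → mode=Standby action=A_GRAB
7. grasp_ok: (Standby) → mode=Manipulate action=A_GRAB
8. grasp_ok: (Manipulate) → mode=Dock action=A_GRAB

final mode: Dock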